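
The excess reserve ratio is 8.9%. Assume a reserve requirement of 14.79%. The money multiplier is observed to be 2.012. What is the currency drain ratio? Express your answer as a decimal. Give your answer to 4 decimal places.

Using m = 2.012. From m = (1 + c)/(c + rr + e), rearranging gives 1 + c = m·(c + rr + e), so c·(1 − m) = m·(rr + e) − 1.
Hence c = [m·(rr + e) − 1]/(1 − m) = [2.012 × (0.1479 + 0.089) − 1] / (1 − 2.012) ≈ 0.517151.

0.5172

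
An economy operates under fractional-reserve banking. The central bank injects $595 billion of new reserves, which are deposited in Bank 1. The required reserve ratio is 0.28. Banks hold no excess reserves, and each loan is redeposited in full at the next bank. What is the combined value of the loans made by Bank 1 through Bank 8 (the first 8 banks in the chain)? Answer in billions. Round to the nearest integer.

$1420 billion

Bank i lends (1 − rr)^i of the original deposit: Bank 1 lends 595·0.7200 = 428.4000, Bank 2 lends 595·0.7200² = 308.4480, and so on.
Summing a geometric series: total = 595·[0.7200·(1 − 0.7200^8) / (1 − 0.7200)] ≈ 1419.5028 billion.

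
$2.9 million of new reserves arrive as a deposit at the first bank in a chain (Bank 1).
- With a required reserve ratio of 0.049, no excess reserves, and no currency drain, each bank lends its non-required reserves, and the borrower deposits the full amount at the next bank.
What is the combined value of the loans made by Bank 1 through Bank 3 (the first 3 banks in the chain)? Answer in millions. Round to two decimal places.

Bank i lends (1 − rr)^i of the original deposit: Bank 1 lends 2.9·0.9510 = 2.7579, Bank 2 lends 2.9·0.9510² ≈ 2.6228, and so on.
Summing a geometric series: total = 2.9·[0.9510·(1 − 0.9510^3) / (1 − 0.9510)] ≈ 7.8749 million.

$7.87 million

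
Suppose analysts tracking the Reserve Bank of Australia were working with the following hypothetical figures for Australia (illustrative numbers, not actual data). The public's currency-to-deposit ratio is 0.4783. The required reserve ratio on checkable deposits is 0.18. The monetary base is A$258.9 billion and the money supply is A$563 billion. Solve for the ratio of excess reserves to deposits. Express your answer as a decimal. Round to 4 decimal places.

Using m = M/MB = 563/258.9 ≈ 2.174585. Since m = (1 + c)/(c + rr + e), the denominator satisfies c + rr + e = (1 + c)/m = (1 + 0.4783) / 2.174585 ≈ 0.679808.
With c = 0.4783 and rr = 0.18, the ratio of excess reserves to deposits is 0.679808 − 0.4783 − 0.18 = 0.021508.

0.0215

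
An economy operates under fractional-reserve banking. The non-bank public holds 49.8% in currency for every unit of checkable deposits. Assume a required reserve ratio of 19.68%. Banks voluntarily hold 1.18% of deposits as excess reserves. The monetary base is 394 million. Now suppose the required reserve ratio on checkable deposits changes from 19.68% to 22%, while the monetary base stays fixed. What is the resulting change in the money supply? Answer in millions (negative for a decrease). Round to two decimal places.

-26.55 million

Initially m₁ = (1 + 0.498) / (0.1968 + 0.0118 + 0.498) ≈ 2.120011, so M₁ = 2.120011 × 394 ≈ 835.2843 million.
After the change m₂ = (1 + 0.498) / (0.22 + 0.0118 + 0.498) ≈ 2.052617, so M₂ = 2.052617 × 394 ≈ 808.7311 million.
ΔM = M₂ − M₁ = 808.7311 − 835.2843 = -26.5532 million.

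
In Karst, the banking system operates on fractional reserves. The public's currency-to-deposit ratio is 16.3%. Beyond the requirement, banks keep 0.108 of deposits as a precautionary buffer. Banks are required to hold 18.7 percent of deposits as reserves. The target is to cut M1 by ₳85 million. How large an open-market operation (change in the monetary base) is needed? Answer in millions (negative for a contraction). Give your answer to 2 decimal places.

-33.47 million

The money multiplier is m = (1 + c) / (rr + e + c) = (1 + 0.163) / (0.187 + 0.108 + 0.163) ≈ 2.53930.
ΔMB = ΔM / m = (−85) / 2.53930 ≈ -33.4738 million.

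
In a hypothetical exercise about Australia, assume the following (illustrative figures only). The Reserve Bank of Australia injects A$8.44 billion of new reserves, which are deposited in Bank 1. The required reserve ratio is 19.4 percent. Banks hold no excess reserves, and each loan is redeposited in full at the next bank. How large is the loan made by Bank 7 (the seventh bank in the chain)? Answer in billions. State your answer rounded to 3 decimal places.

A$1.865 billion

Each bank lends a fraction (1 − rr) = 0.8060 of the deposit it receives, so Bank 7 receives 8.44·0.8060^6 and lends 8.44·0.8060^7 ≈ 1.8650 billion.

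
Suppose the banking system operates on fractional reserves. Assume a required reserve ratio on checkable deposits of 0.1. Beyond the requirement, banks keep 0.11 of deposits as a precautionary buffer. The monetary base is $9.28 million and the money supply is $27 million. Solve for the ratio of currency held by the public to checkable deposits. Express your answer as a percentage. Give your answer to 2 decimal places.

20.37%

Using m = M/MB = 27/9.28 ≈ 2.909483. From m = (1 + c)/(c + rr + e), rearranging gives 1 + c = m·(c + rr + e), so c·(1 − m) = m·(rr + e) − 1.
Hence c = [m·(rr + e) − 1]/(1 − m) = [2.909483 × (0.1 + 0.11) − 1] / (1 − 2.909483) ≈ 0.203725.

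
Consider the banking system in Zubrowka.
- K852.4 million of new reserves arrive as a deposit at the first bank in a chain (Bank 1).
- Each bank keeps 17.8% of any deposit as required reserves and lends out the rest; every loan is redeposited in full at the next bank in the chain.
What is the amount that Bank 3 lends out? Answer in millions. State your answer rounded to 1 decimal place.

Each bank lends a fraction (1 − rr) = 0.8220 of the deposit it receives, so Bank 3 receives 852.4·0.8220^2 and lends 852.4·0.8220^3 ≈ 473.4334 million.

K473.4 million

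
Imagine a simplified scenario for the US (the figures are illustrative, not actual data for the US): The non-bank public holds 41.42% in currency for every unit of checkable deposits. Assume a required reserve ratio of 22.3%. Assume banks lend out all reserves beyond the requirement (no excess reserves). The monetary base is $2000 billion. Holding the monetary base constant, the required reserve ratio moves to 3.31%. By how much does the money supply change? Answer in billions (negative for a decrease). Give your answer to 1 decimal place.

$1884.5 billion

Initially m₁ = (1 + 0.4142) / (0.223 + 0.4142) ≈ 2.219397, so M₁ = 2.219397 × 2000 = 4438.794 billion.
After the change m₂ = (1 + 0.4142) / (0.0331 + 0.4142) ≈ 3.161636, so M₂ = 3.161636 × 2000 = 6323.272 billion.
ΔM = M₂ − M₁ = 6323.272 − 4438.794 = 1884.478 billion.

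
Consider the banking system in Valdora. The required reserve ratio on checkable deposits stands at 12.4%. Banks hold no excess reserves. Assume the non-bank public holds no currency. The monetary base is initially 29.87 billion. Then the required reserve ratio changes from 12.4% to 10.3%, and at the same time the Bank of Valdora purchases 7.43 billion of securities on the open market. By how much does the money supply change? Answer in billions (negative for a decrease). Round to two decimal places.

121.25 billion

Before: m₁ = 1 / (0.124) ≈ 8.06452, MB₁ = 29.87, so M₁ = 8.06452 × 29.87 ≈ 240.8872 billion.
After: m₂ = 1 / (0.103) ≈ 9.70874, MB₂ = 29.87 + 7.43 = 37.3, so M₂ = 9.70874 × 37.3 ≈ 362.136 billion.
ΔM = M₂ − M₁ = 362.136 − 240.8872 = 121.2488 billion.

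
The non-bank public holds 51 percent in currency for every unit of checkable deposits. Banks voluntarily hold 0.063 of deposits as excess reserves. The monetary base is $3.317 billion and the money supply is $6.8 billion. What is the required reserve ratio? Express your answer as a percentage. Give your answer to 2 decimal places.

Using m = M/MB = 6.8/3.317 ≈ 2.050045. Since m = (1 + c)/(c + rr + e), the denominator satisfies c + rr + e = (1 + c)/m = (1 + 0.51) / 2.050045 ≈ 0.736569.
With c = 0.51 and e = 0.063, the required reserve ratio is 0.736569 − 0.51 − 0.063 = 0.163569.

16.36%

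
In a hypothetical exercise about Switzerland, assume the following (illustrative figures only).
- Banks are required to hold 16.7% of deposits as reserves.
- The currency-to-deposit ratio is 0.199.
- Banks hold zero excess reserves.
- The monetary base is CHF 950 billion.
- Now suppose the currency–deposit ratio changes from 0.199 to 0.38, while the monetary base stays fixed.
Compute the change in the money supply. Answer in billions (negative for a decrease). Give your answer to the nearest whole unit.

-715 billion

Initially m₁ = (1 + 0.199) / (0.167 + 0.199) ≈ 3.2760, so M₁ = 3.2760 × 950 = 3112.2 billion.
After the change m₂ = (1 + 0.38) / (0.167 + 0.38) ≈ 2.5229, so M₂ = 2.5229 × 950 = 2396.755 billion.
ΔM = M₂ − M₁ = 2396.755 − 3112.2 = -715.445 billion.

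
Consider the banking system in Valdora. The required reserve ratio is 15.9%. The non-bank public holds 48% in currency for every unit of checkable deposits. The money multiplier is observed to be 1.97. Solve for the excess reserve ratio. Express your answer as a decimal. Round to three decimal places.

0.112

Using m = 1.97. Since m = (1 + c)/(c + rr + e), the denominator satisfies c + rr + e = (1 + c)/m = (1 + 0.48) / 1.97 ≈ 0.751269.
With c = 0.48 and rr = 0.159, the excess reserve ratio is 0.751269 − 0.48 − 0.159 = 0.112269.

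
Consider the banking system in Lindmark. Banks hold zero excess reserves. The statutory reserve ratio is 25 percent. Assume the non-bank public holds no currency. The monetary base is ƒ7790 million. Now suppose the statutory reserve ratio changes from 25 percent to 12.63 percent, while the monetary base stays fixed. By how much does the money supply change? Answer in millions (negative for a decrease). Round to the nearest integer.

ƒ30519 million

Initially m₁ = 1 / (0.25) = 4, so M₁ = 4 × 7790 = 31160 million.
After the change m₂ = 1 / (0.1263) ≈ 7.91766, so M₂ = 7.91766 × 7790 = 61678.5714 million.
ΔM = M₂ − M₁ = 61678.5714 − 31160 = 30518.5714 million.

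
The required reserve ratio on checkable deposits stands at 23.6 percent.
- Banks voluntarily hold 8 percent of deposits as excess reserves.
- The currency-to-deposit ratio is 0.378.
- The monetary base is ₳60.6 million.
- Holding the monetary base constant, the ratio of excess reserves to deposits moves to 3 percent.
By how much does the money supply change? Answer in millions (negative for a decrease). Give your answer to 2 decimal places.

Initially m₁ = (1 + 0.378) / (0.236 + 0.08 + 0.378) ≈ 1.98559, so M₁ = 1.98559 × 60.6 ≈ 120.3268 million.
After the change m₂ = (1 + 0.378) / (0.236 + 0.03 + 0.378) ≈ 2.13975, so M₂ = 2.13975 × 60.6 ≈ 129.6688 million.
ΔM = M₂ − M₁ = 129.6688 − 120.3268 = 9.342 million.

₳9.34 million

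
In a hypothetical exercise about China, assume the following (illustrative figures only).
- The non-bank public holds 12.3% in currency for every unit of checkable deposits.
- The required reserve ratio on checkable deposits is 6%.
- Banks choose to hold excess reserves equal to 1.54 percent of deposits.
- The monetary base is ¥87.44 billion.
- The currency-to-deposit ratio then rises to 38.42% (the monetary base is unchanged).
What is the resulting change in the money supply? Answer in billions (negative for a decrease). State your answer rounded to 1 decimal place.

-231.6 billion

Initially m₁ = (1 + 0.123) / (0.06 + 0.0154 + 0.123) ≈ 5.6603, so M₁ = 5.6603 × 87.44 ≈ 494.9366 billion.
After the change m₂ = (1 + 0.3842) / (0.06 + 0.0154 + 0.3842) ≈ 3.0117, so M₂ = 3.0117 × 87.44 ≈ 263.343 billion.
ΔM = M₂ − M₁ = 263.343 − 494.9366 = -231.5936 billion.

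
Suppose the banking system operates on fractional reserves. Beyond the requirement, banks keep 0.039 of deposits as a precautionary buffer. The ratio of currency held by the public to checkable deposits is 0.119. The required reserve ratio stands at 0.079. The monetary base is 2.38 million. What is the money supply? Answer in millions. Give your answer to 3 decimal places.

11.237 million

The money multiplier is m = (1 + c) / (rr + e + c) = (1 + 0.119) / (0.079 + 0.039 + 0.119) ≈ 4.72152.
So M = m × MB = 4.72152 × 2.38 ≈ 11.2372 million.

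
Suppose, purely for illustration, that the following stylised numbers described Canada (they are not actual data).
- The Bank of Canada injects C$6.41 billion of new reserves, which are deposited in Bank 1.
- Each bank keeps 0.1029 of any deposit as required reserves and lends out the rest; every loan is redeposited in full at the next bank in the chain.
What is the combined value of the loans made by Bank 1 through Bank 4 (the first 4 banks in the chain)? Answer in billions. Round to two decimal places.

C$19.69 billion

Bank i lends (1 − rr)^i of the original deposit: Bank 1 lends 6.41·0.8971 ≈ 5.7504, Bank 2 lends 6.41·0.8971² ≈ 5.1587, and so on.
Summing a geometric series: total = 6.41·[0.8971·(1 − 0.8971^4) / (1 − 0.8971)] ≈ 19.6886 billion.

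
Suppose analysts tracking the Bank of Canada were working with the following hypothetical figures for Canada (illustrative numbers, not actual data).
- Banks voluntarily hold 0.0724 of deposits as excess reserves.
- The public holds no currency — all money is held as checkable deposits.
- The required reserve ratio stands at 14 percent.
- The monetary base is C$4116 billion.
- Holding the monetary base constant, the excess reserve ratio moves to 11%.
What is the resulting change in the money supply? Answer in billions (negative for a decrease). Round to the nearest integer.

-2915 billion

Initially m₁ = 1 / (0.14 + 0.0724) ≈ 4.70810, so M₁ = 4.70810 × 4116 = 19378.5396 billion.
After the change m₂ = 1 / (0.14 + 0.11) = 4, so M₂ = 4 × 4116 = 16464 billion.
ΔM = M₂ − M₁ = 16464 − 19378.5396 = -2914.5396 billion.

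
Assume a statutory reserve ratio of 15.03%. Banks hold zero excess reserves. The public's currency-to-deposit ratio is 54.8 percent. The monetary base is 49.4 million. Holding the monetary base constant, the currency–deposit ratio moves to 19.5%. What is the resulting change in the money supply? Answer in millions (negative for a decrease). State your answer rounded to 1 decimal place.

Initially m₁ = (1 + 0.548) / (0.1503 + 0.548) ≈ 2.2168, so M₁ = 2.2168 × 49.4 ≈ 109.5099 million.
After the change m₂ = (1 + 0.195) / (0.1503 + 0.195) ≈ 3.4608, so M₂ = 3.4608 × 49.4 ≈ 170.9635 million.
ΔM = M₂ − M₁ = 170.9635 − 109.5099 = 61.4536 million.

61.5 million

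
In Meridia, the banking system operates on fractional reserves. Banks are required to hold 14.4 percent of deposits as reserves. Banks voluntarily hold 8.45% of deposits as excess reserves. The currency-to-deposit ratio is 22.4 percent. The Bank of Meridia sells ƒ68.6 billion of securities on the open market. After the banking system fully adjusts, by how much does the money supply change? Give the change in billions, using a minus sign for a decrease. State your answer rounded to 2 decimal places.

-185.56 billion

The money multiplier is m = (1 + c) / (rr + e + c) = (1 + 0.224) / (0.144 + 0.0845 + 0.224) ≈ 2.70497.
The sale removes 68.6 billion of base, so ΔM = m × ΔMB = 2.70497 × (−68.6) ≈ -185.5609 billion.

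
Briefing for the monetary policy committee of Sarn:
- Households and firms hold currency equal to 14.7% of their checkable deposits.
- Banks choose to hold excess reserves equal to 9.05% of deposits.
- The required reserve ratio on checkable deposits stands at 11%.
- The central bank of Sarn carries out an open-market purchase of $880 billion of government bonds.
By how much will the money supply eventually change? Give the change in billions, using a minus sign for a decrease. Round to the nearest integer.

$2905 billion

The money multiplier is m = (1 + c) / (rr + e + c) = (1 + 0.147) / (0.11 + 0.0905 + 0.147) ≈ 3.3007.
The purchase adds 880 billion of base, so ΔM = m × ΔMB = 3.3007 × (+880) = 2904.616 billion.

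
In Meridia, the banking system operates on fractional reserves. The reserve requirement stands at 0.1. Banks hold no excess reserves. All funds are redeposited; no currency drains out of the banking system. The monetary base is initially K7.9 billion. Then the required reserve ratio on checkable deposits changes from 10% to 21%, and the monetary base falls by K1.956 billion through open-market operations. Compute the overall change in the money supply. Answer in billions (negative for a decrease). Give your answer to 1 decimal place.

Before: m₁ = 1 / (0.1) = 10, MB₁ = 7.9, so M₁ = 10 × 7.9 = 79 billion.
After: m₂ = 1 / (0.21) ≈ 4.7619, MB₂ = 7.9 − 1.956 = 5.944, so M₂ = 4.7619 × 5.944 ≈ 28.3047 billion.
ΔM = M₂ − M₁ = 28.3047 − 79 = -50.6953 billion.

-50.7 billion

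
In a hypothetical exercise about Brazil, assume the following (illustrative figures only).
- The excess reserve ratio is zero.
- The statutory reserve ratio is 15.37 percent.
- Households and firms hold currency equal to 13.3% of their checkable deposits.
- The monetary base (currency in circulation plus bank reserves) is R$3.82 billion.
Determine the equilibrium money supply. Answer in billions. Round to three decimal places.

The money multiplier is m = (1 + c) / (rr + c) = (1 + 0.133) / (0.1537 + 0.133) ≈ 3.95187.
So M = m × MB = 3.95187 × 3.82 ≈ 15.0961 billion.

R$15.096 billion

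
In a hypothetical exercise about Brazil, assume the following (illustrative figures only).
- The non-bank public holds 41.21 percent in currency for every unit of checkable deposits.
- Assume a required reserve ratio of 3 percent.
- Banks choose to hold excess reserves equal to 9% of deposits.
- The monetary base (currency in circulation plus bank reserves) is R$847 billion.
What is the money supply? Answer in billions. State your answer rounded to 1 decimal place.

The money multiplier is m = (1 + c) / (rr + e + c) = (1 + 0.4121) / (0.03 + 0.09 + 0.4121) ≈ 2.65382.
So M = m × MB = 2.65382 × 847 ≈ 2247.7855 billion.

R$2247.8 billion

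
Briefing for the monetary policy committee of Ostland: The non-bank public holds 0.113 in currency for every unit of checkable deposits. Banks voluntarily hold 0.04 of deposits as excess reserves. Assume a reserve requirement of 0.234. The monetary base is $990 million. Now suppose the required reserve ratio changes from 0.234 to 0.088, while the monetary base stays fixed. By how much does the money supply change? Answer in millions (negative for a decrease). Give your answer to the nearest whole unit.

Initially m₁ = (1 + 0.113) / (0.234 + 0.04 + 0.113) ≈ 2.8760, so M₁ = 2.8760 × 990 = 2847.24 million.
After the change m₂ = (1 + 0.113) / (0.088 + 0.04 + 0.113) ≈ 4.6183, so M₂ = 4.6183 × 990 = 4572.117 million.
ΔM = M₂ − M₁ = 4572.117 − 2847.24 = 1724.877 million.

$1725 million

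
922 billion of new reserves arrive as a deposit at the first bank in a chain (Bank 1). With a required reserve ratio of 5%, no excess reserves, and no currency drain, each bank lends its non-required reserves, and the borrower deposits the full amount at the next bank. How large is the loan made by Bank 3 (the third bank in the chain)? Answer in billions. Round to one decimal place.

Each bank lends a fraction (1 − rr) = 0.9500 of the deposit it receives, so Bank 3 receives 922·0.9500^2 and lends 922·0.9500^3 ≈ 790.4997 billion.

790.5 billion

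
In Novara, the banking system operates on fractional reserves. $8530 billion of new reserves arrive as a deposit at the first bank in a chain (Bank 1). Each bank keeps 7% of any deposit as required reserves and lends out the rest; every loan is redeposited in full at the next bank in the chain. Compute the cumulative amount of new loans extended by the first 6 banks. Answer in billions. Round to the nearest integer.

Bank i lends (1 − rr)^i of the original deposit: Bank 1 lends 8530·0.9300 = 7932.9000, Bank 2 lends 8530·0.9300² = 7377.5970, and so on.
Summing a geometric series: total = 8530·[0.9300·(1 − 0.9300^6) / (1 − 0.9300)] ≈ 40005.5939 billion.

$40006 billion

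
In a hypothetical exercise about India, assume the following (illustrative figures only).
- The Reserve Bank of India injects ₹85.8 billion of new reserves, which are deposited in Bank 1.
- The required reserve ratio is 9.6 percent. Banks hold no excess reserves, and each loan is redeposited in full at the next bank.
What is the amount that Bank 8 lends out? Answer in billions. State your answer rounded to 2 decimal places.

₹38.27 billion

Each bank lends a fraction (1 − rr) = 0.9040 of the deposit it receives, so Bank 8 receives 85.8·0.9040^7 and lends 85.8·0.9040^8 ≈ 38.2679 billion.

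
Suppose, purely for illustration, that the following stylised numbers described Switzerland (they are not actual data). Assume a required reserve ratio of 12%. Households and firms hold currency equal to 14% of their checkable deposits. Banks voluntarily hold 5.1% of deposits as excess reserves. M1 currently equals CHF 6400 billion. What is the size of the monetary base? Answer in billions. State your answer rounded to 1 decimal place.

CHF 1746.0 billion

The money multiplier is m = (1 + c) / (rr + e + c) = (1 + 0.14) / (0.12 + 0.051 + 0.14) ≈ 3.665595.
MB = M / m = 6400 / 3.665595 ≈ 1745.9648 billion.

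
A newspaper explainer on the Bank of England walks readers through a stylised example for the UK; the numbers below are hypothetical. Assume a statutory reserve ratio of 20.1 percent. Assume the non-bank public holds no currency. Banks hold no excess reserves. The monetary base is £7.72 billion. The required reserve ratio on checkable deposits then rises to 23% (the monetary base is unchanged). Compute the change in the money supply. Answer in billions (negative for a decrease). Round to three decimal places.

-4.843 billion

Initially m₁ = 1 / (0.201) ≈ 4.97512, so M₁ = 4.97512 × 7.72 ≈ 38.4079 billion.
After the change m₂ = 1 / (0.23) ≈ 4.34783, so M₂ = 4.34783 × 7.72 ≈ 33.5652 billion.
ΔM = M₂ − M₁ = 33.5652 − 38.4079 = -4.8427 billion.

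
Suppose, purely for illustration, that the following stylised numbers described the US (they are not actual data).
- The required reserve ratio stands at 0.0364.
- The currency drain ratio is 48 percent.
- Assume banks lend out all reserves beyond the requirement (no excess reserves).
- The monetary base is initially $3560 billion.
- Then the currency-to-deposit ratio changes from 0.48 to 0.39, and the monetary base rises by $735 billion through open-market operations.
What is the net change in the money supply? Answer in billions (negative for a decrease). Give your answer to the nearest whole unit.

Before: m₁ = (1 + 0.48) / (0.0364 + 0.48) ≈ 2.86600, MB₁ = 3560, so M₁ = 2.86600 × 3560 = 10202.96 billion.
After: m₂ = (1 + 0.39) / (0.0364 + 0.39) ≈ 3.25985, MB₂ = 3560 + 735 = 4295, so M₂ = 3.25985 × 4295 ≈ 14001.0558 billion.
ΔM = M₂ − M₁ = 14001.0558 − 10202.96 = 3798.0958 billion.

$3798 billion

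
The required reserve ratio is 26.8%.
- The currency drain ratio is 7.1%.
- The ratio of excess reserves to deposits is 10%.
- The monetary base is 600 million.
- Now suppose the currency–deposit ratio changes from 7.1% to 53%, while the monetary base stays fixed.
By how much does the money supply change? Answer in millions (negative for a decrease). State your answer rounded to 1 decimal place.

Initially m₁ = (1 + 0.071) / (0.268 + 0.1 + 0.071) ≈ 2.43964, so M₁ = 2.43964 × 600 = 1463.784 million.
After the change m₂ = (1 + 0.53) / (0.268 + 0.1 + 0.53) ≈ 1.70379, so M₂ = 1.70379 × 600 = 1022.274 million.
ΔM = M₂ − M₁ = 1022.274 − 1463.784 = -441.51 million.

-441.5 million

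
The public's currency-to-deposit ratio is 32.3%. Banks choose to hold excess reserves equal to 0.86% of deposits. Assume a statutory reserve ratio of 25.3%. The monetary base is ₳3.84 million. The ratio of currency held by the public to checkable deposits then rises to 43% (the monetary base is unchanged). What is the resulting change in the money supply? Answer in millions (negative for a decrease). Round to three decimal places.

Initially m₁ = (1 + 0.323) / (0.253 + 0.0086 + 0.323) ≈ 2.26309, so M₁ = 2.26309 × 3.84 ≈ 8.6903 million.
After the change m₂ = (1 + 0.43) / (0.253 + 0.0086 + 0.43) ≈ 2.06767, so M₂ = 2.06767 × 3.84 ≈ 7.9399 million.
ΔM = M₂ − M₁ = 7.9399 − 8.6903 = -0.7504 million.

-0.750 million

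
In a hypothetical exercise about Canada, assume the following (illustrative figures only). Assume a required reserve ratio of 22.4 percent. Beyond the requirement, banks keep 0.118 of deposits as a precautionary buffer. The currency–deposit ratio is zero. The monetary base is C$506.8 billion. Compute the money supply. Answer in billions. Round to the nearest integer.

C$1482 billion

The money multiplier is m = 1 / (rr + e) = 1 / (0.224 + 0.118) ≈ 2.9240.
So M = m × MB = 2.9240 × 506.8 = 1481.8832 billion.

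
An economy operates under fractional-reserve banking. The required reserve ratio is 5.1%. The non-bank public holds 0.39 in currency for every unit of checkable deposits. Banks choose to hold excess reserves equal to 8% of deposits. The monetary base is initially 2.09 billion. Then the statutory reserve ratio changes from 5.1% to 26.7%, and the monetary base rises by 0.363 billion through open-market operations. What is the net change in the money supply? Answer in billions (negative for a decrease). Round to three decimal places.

Before: m₁ = (1 + 0.39) / (0.051 + 0.08 + 0.39) ≈ 2.66795, MB₁ = 2.09, so M₁ = 2.66795 × 2.09 ≈ 5.576 billion.
After: m₂ = (1 + 0.39) / (0.267 + 0.08 + 0.39) ≈ 1.88602, MB₂ = 2.09 + 0.363 = 2.453, so M₂ = 1.88602 × 2.453 ≈ 4.6264 billion.
ΔM = M₂ − M₁ = 4.6264 − 5.576 = -0.9496 billion.

-0.950 billion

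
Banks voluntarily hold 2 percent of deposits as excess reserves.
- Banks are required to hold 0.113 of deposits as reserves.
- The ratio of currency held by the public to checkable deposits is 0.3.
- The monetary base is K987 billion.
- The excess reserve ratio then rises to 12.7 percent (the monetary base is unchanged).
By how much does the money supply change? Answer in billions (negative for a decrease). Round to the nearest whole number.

-587 billion

Initially m₁ = (1 + 0.3) / (0.113 + 0.02 + 0.3) ≈ 3.0023, so M₁ = 3.0023 × 987 = 2963.2701 billion.
After the change m₂ = (1 + 0.3) / (0.113 + 0.127 + 0.3) ≈ 2.4074, so M₂ = 2.4074 × 987 = 2376.1038 billion.
ΔM = M₂ − M₁ = 2376.1038 − 2963.2701 = -587.1663 billion.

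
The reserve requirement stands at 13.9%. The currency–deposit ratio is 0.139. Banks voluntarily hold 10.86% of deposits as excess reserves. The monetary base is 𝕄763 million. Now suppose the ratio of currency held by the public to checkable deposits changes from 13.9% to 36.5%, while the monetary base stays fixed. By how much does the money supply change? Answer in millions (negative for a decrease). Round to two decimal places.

Initially m₁ = (1 + 0.139) / (0.139 + 0.1086 + 0.139) ≈ 2.946198, so M₁ = 2.946198 × 763 ≈ 2247.9491 million.
After the change m₂ = (1 + 0.365) / (0.139 + 0.1086 + 0.365) ≈ 2.228208, so M₂ = 2.228208 × 763 ≈ 1700.1227 million.
ΔM = M₂ − M₁ = 1700.1227 − 2247.9491 = -547.8264 million.

-547.83 million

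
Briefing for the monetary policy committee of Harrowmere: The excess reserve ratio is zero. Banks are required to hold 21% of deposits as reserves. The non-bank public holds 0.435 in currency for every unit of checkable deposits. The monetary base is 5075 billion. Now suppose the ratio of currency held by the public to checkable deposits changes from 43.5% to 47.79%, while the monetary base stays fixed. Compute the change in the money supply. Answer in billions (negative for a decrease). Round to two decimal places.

-387.65 billion

Initially m₁ = (1 + 0.435) / (0.21 + 0.435) ≈ 2.2248062, so M₁ = 2.2248062 × 5075 ≈ 11290.8915 billion.
After the change m₂ = (1 + 0.4779) / (0.21 + 0.4779) ≈ 2.1484227, so M₂ = 2.1484227 × 5075 ≈ 10903.2452 billion.
ΔM = M₂ − M₁ = 10903.2452 − 11290.8915 = -387.6463 billion.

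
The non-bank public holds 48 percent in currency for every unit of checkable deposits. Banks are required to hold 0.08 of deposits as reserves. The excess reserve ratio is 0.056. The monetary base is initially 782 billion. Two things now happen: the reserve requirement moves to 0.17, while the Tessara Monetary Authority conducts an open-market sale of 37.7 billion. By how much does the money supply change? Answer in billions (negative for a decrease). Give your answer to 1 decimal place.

Before: m₁ = (1 + 0.48) / (0.08 + 0.056 + 0.48) ≈ 2.40260, MB₁ = 782, so M₁ = 2.40260 × 782 = 1878.8332 billion.
After: m₂ = (1 + 0.48) / (0.17 + 0.056 + 0.48) ≈ 2.09632, MB₂ = 782 − 37.7 = 744.3, so M₂ = 2.09632 × 744.3 ≈ 1560.291 billion.
ΔM = M₂ − M₁ = 1560.291 − 1878.8332 = -318.5422 billion.

-318.5 billion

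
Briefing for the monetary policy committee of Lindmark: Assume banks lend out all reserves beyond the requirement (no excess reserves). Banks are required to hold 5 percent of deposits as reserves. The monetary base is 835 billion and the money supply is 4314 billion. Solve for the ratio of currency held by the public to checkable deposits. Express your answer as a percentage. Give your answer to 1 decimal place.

Using m = M/MB = 4314/835 ≈ 5.166467. From m = (1 + c)/(c + rr + e), rearranging gives 1 + c = m·(c + rr + e), so c·(1 − m) = m·(rr + e) − 1.
Hence c = [m·(rr + e) − 1]/(1 − m) = [5.166467 × (0.05 + 0) − 1] / (1 − 5.166467) ≈ 0.178011.

17.8%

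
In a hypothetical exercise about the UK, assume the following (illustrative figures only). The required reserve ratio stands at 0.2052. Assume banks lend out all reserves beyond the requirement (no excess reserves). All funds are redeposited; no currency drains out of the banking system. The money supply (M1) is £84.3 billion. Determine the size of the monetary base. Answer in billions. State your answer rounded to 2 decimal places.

£17.30 billion

With no currency drain and no excess reserves, the money multiplier is m = 1/rr = 1/0.2052 ≈ 4.87329.
The monetary base is MB = M / m = 84.3 / 4.87329 ≈ 17.2984 billion.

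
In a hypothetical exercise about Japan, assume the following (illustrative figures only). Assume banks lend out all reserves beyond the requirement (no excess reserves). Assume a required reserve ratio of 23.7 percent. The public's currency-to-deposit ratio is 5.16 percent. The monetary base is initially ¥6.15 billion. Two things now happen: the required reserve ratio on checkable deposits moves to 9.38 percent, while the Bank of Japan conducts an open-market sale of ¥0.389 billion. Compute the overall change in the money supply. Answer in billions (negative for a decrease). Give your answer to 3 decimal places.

¥19.257 billion

Before: m₁ = (1 + 0.0516) / (0.237 + 0.0516) ≈ 3.64380, MB₁ = 6.15, so M₁ = 3.64380 × 6.15 ≈ 22.4094 billion.
After: m₂ = (1 + 0.0516) / (0.0938 + 0.0516) ≈ 7.23246, MB₂ = 6.15 − 0.389 = 5.761, so M₂ = 7.23246 × 5.761 ≈ 41.6662 billion.
ΔM = M₂ − M₁ = 41.6662 − 22.4094 = 19.2568 billion.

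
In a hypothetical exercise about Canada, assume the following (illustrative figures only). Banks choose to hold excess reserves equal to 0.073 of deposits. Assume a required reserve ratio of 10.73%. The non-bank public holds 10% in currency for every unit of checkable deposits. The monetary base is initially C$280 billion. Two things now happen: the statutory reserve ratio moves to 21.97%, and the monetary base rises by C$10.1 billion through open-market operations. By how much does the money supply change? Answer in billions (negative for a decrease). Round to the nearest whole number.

Before: m₁ = (1 + 0.1) / (0.1073 + 0.073 + 0.1) ≈ 3.9244, MB₁ = 280, so M₁ = 3.9244 × 280 = 1098.832 billion.
After: m₂ = (1 + 0.1) / (0.2197 + 0.073 + 0.1) ≈ 2.8011, MB₂ = 280 + 10.1 = 290.1, so M₂ = 2.8011 × 290.1 ≈ 812.5991 billion.
ΔM = M₂ − M₁ = 812.5991 − 1098.832 = -286.2329 billion.

-286 billion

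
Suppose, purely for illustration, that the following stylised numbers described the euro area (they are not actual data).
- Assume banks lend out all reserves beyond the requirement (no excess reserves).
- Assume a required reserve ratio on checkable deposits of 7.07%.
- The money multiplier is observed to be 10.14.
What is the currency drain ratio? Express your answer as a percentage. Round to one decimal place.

Using m = 10.14. From m = (1 + c)/(c + rr + e), rearranging gives 1 + c = m·(c + rr + e), so c·(1 − m) = m·(rr + e) − 1.
Hence c = [m·(rr + e) − 1]/(1 − m) = [10.14 × (0.0707 + 0) − 1] / (1 − 10.14) ≈ 0.030974.

3.1%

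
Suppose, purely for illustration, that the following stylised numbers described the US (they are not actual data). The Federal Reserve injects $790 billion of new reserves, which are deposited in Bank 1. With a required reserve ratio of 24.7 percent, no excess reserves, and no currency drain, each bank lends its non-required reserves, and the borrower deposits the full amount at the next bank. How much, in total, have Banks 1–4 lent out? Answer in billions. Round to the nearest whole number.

$1634 billion

Bank i lends (1 − rr)^i of the original deposit: Bank 1 lends 790·0.7530 = 594.8700, Bank 2 lends 790·0.7530² ≈ 447.9371, and so on.
Summing a geometric series: total = 790·[0.7530·(1 − 0.7530^4) / (1 − 0.7530)] ≈ 1634.0881 billion.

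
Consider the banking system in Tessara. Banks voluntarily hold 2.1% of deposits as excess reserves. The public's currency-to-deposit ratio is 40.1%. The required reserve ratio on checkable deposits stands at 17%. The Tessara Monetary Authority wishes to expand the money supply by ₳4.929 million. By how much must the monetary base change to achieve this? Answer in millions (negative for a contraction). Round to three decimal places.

₳2.083 million

The money multiplier is m = (1 + c) / (rr + e + c) = (1 + 0.401) / (0.17 + 0.021 + 0.401) ≈ 2.36655.
ΔMB = ΔM / m = (+4.929) / 2.36655 ≈ 2.0828 million.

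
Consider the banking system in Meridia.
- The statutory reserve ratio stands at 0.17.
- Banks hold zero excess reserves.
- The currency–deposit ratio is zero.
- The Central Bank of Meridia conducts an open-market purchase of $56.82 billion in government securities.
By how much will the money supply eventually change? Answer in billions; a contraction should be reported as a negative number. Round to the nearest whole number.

The simple money multiplier is m = 1/rr = 1/0.17 ≈ 5.8824.
An open-market purchase increases the monetary base by 56.82 billion, so ΔM = m × ΔMB = 5.8824 × 56.82 ≈ 334.238 billion.

$334 billion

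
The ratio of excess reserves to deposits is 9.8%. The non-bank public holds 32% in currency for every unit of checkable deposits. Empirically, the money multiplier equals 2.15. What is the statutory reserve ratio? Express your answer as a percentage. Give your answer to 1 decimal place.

Using m = 2.15. Since m = (1 + c)/(c + rr + e), the denominator satisfies c + rr + e = (1 + c)/m = (1 + 0.32) / 2.15 ≈ 0.613953.
With c = 0.32 and e = 0.098, the statutory reserve ratio is 0.613953 − 0.32 − 0.098 = 0.195953.

19.6%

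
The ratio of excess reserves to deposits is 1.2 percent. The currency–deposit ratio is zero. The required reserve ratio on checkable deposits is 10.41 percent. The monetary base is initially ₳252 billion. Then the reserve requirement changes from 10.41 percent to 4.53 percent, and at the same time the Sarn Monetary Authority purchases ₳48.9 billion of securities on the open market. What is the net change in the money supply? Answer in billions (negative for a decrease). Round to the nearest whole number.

₳3081 billion

Before: m₁ = 1 / (0.1041 + 0.012) ≈ 8.6133, MB₁ = 252, so M₁ = 8.6133 × 252 = 2170.5516 billion.
After: m₂ = 1 / (0.0453 + 0.012) ≈ 17.4520, MB₂ = 252 + 48.9 = 300.9, so M₂ = 17.4520 × 300.9 = 5251.3068 billion.
ΔM = M₂ − M₁ = 5251.3068 − 2170.5516 = 3080.7552 billion.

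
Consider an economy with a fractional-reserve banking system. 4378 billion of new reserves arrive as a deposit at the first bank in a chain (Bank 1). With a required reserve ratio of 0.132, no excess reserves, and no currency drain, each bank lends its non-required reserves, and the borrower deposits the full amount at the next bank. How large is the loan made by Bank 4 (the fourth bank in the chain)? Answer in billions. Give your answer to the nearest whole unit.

2485 billion

Each bank lends a fraction (1 − rr) = 0.8680 of the deposit it receives, so Bank 4 receives 4378·0.8680^3 and lends 4378·0.8680^4 ≈ 2485.1617 billion.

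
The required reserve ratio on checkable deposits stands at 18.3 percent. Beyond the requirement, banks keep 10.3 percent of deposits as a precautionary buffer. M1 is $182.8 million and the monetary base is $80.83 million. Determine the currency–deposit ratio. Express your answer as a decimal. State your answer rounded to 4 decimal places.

Using m = M/MB = 182.8/80.83 ≈ 2.261537. From m = (1 + c)/(c + rr + e), rearranging gives 1 + c = m·(c + rr + e), so c·(1 − m) = m·(rr + e) − 1.
Hence c = [m·(rr + e) − 1]/(1 − m) = [2.261537 × (0.183 + 0.103) − 1] / (1 − 2.261537) ≈ 0.279976.

0.2800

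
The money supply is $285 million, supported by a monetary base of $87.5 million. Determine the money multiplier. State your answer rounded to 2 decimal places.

3.26

The money multiplier is m = M / MB = 285 / 87.5 ≈ 3.25714.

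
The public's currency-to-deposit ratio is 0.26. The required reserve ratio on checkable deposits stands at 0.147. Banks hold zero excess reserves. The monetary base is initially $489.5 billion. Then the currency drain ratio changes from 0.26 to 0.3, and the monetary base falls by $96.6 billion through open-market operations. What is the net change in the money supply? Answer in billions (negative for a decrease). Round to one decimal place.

Before: m₁ = (1 + 0.26) / (0.147 + 0.26) ≈ 3.09582, MB₁ = 489.5, so M₁ = 3.09582 × 489.5 ≈ 1515.4039 billion.
After: m₂ = (1 + 0.3) / (0.147 + 0.3) ≈ 2.90828, MB₂ = 489.5 − 96.6 = 392.9, so M₂ = 2.90828 × 392.9 ≈ 1142.6632 billion.
ΔM = M₂ − M₁ = 1142.6632 − 1515.4039 = -372.7407 billion.

-372.7 billion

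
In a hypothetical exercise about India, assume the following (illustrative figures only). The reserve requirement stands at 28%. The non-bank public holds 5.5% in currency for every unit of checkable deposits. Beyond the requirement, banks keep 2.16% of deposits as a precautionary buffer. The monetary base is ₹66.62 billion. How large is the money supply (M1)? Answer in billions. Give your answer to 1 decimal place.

₹197.1 billion

The money multiplier is m = (1 + c) / (rr + e + c) = (1 + 0.055) / (0.28 + 0.0216 + 0.055) ≈ 2.9585.
So M = m × MB = 2.9585 × 66.62 ≈ 197.0953 billion.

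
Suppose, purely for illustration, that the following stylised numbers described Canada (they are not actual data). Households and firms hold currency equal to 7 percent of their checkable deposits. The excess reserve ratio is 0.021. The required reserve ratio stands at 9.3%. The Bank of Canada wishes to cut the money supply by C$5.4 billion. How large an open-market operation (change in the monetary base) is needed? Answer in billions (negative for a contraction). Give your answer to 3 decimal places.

-0.929 billion

The money multiplier is m = (1 + c) / (rr + e + c) = (1 + 0.07) / (0.093 + 0.021 + 0.07) ≈ 5.81522.
ΔMB = ΔM / m = (−5.4) / 5.81522 ≈ -0.9286 billion.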